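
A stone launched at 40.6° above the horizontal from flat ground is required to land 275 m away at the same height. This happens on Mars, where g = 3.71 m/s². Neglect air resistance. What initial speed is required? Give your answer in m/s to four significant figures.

32.13 m/s

On level ground R = v₀² sin 2θ / g ⇒ v₀ = √(gR / sin 2θ).
v₀ = √(3.71 × 275 / sin 81.20°) = √(1020 / 0.9882) = √1032.4 = 32.13 m/s.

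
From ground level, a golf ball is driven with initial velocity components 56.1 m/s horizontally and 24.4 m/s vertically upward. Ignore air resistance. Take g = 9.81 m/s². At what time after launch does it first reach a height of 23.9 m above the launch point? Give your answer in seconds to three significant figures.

1.34 s

Set y = v_y0 t − ½ g t² = 23.9: 4.905 t² − 24.40 t + 23.9 = 0.
Quadratic formula: t = (24.40 ± √126.44) / 9.81 = (24.40 ± 11.24) / 9.81 → t = 1.341 s or 3.634 s.
The first (ascending) time is 1.341 s.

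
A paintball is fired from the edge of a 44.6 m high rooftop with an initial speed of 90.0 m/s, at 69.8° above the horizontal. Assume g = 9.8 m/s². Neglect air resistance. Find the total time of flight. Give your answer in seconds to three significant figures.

17.8 s

Resolve: vₓ = 90.00 cos 69.8° = 31.08 m/s and v_y0 = 90.00 sin 69.8° = 84.46 m/s.
Vertical motion (up positive, ground at y = 0): 4.900 t² − (84.46) t − 44.6 = 0, so t = (84.46 + √(84.46² + 2·9.80·44.6)) / 9.80 = (84.46 + 89.49) / 9.80 = 17.75 s.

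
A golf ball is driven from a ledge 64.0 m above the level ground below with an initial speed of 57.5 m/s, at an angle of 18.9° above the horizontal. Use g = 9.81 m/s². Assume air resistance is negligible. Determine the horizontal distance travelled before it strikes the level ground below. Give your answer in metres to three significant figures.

vₓ = 57.50 cos 18.9° = 54.40 m/s; v_y0 = 57.50 sin 18.9° = 18.63 m/s.
With up positive and y = 0 at the ground: y(t) = 64.0 + (18.63) t − 4.905 t². Setting y = 0 and taking the positive root: t = [18.63 + √(18.63² + 2·9.81·64.0)] / 9.81 = (18.63 + 40.03) / 9.81 = 5.979 s.
Horizontal distance: R = vₓ t = 54.40 × 5.979 = 325.3 m.

325 m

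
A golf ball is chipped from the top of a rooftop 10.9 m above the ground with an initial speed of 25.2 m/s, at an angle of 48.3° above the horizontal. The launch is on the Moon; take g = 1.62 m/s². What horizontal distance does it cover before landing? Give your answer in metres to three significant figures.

399 m

vₓ = 25.20 cos 48.3° = 16.76 m/s; v_y0 = 25.20 sin 48.3° = 18.82 m/s.
Vertical motion (up positive, ground at y = 0): 0.8100 t² − (18.82) t − 10.9 = 0, so t = (18.82 + √(18.82² + 2·1.62·10.9)) / 1.62 = (18.82 + 19.73) / 1.62 = 23.79 s.
Horizontal distance: R = vₓ t = 16.76 × 23.79 = 398.9 m.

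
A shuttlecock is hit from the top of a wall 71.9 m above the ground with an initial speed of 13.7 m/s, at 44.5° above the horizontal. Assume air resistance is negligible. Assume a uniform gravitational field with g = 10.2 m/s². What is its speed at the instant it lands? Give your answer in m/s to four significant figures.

40.67 m/s

Horizontal component vₓ = 13.70 cos 44.5° = 9.772 m/s; vertical v_y0 = 13.70 sin 44.5° = 9.602 m/s.
The projectile lands when y = 71.9 + (9.602) t − ½·10.2·t² = 0. Positive root: t = (9.602 + √(9.602² + 2·10.2·71.9)) / 10.2 = (9.602 + 39.48) / 10.2 = 4.812 s.
Vertical velocity at impact: v_y = v_y0 − g t = 9.602 − 10.2 × 4.812 = −39.48 m/s.
Speed: |v| = √(vₓ² + v_y²) = √(9.772² + 39.48²) = 40.67 m/s.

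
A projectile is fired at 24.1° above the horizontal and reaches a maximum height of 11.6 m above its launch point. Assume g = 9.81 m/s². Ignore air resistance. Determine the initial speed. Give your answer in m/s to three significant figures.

At the peak v_y = 0, so v_y0 = √(2gH) = √(2 × 9.81 × 11.6) = 15.09 m/s.
v_y0 = v₀ sin θ ⇒ v₀ = 15.09 / sin 24.1° = 36.95 m/s.

36.9 m/s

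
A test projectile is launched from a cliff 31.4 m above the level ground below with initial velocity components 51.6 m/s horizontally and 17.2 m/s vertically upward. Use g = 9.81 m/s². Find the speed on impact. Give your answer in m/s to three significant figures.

The projectile lands when y = 31.4 + (17.20) t − ½·9.81·t² = 0. Positive root: t = (17.20 + √(17.20² + 2·9.81·31.4)) / 9.81 = (17.20 + 30.20) / 9.81 = 4.832 s.
Vertical velocity at impact: v_y = v_y0 − g t = 17.20 − 9.81 × 4.832 = −30.20 m/s.
Speed: |v| = √(vₓ² + v_y²) = √(51.60² + 30.20²) = 59.79 m/s.

59.8 m/s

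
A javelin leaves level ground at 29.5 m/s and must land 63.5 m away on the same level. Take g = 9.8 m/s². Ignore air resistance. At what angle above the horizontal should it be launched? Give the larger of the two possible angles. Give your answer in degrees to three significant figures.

From R = (v₀²/g) sin 2θ: sin 2θ = 9.80 × 63.5 / 870.25 = 0.7151.
2θ = 45.65° or 180° − 45.65° = 134.4°, so θ = 22.82° or 67.18°.
The larger angle is 67.18°.

67.2°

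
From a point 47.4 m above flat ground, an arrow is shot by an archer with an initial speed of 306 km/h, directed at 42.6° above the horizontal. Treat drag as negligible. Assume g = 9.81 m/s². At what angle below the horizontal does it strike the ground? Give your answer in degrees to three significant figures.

Convert: 306 km/h = 306/3.6 = 85.00 m/s.
vₓ = 85.00 cos 42.6° = 62.57 m/s; v_y0 = 85.00 sin 42.6° = 57.53 m/s.
Vertical motion (up positive, ground at y = 0): 4.905 t² − (57.53) t − 47.4 = 0, so t = (57.53 + √(57.53² + 2·9.81·47.4)) / 9.81 = (57.53 + 65.12) / 9.81 = 12.50 s.
At impact: v_y = v_y0 − g t = −65.12 m/s; vₓ = 62.57 m/s.
Angle below horizontal: arctan(|v_y|/vₓ) = arctan(65.12/62.57) = 46.14°.

46.1°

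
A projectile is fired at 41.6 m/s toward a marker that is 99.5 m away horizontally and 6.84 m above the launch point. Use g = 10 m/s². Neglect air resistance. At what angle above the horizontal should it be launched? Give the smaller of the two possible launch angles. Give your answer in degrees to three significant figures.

21.9°

Trajectory: y = x tanθ − g x² (1 + tan²θ)/(2v₀²). With x = 99.5, y = 6.84, v₀ = 41.6, g = 10.0:
28.60 tan²θ − 99.5 tanθ + (35.44) = 0.
tanθ = [99.5 ± √(99.5² − 4 × 28.60 × (35.44))] / (2 × 28.60) = (99.5 ± 76.45) / 57.21, giving tanθ = 0.4029 or 3.076.
θ = 21.94° or 71.99°; the smaller is 21.94°.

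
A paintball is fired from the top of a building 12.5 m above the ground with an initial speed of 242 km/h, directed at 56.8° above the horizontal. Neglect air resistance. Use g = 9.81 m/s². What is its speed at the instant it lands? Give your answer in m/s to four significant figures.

Convert: 242 km/h = 242/3.6 = 67.22 m/s.
Components: vₓ = 67.22 cos 56.8° = 36.81 m/s, v_y0 = 67.22 sin 56.8° = 56.25 m/s.
With up positive and y = 0 at the ground: y(t) = 12.5 + (56.25) t − 4.905 t². Setting y = 0 and taking the positive root: t = [56.25 + √(56.25² + 2·9.81·12.5)] / 9.81 = (56.25 + 58.39) / 9.81 = 11.69 s.
Vertical velocity at impact: v_y = v_y0 − g t = 56.25 − 9.81 × 11.69 = −58.39 m/s.
Speed: |v| = √(vₓ² + v_y²) = √(36.81² + 58.39²) = 69.02 m/s.

69.02 m/s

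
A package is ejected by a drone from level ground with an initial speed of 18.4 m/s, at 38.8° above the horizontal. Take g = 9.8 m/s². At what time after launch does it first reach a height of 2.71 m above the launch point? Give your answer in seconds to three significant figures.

0.265 s

vₓ = 18.40 cos 38.8° = 14.34 m/s; v_y0 = 18.40 sin 38.8° = 11.53 m/s.
Require v_y0 t − ½ g t² = 2.71, i.e. 4.900 t² − 11.53 t + 2.71 = 0.
t = [11.53 ± √(11.53² − 2·9.80·2.71)] / 9.80 = (11.53 ± 8.934) / 9.80, so t = 0.2649 s or t = 2.088 s.
The first (ascending) time is 0.2649 s.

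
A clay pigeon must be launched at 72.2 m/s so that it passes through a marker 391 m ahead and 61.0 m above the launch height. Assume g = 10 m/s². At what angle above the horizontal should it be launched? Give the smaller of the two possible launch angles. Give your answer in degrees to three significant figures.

Trajectory: y = x tanθ − g x² (1 + tan²θ)/(2v₀²). With x = 391, y = 61.0, v₀ = 72.2, g = 10.0:
146.6 tan²θ − 391 tanθ + (207.6) = 0.
tanθ = [391 ± √(391² − 4 × 146.6 × (207.6))] / (2 × 146.6) = (391 ± 176.3) / 293.3, giving tanθ = 0.7320 or 1.934.
θ = 36.20° or 62.66°; the smaller is 36.20°.

36.2°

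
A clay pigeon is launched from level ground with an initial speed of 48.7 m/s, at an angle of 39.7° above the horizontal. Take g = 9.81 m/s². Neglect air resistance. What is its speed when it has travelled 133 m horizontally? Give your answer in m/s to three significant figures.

37.7 m/s

Horizontal component vₓ = 48.70 cos 39.7° = 37.47 m/s; vertical v_y0 = 48.70 sin 39.7° = 31.11 m/s.
Time to reach x = 133 m: t = x/vₓ = 133/37.47 = 3.550 s.
Vertical velocity there: v_y = v_y0 − g t = 31.11 − 9.81 × 3.550 = −3.713 m/s.
Speed: √(vₓ² + v_y²) = √(37.47² + 3.713²) = 37.65 m/s.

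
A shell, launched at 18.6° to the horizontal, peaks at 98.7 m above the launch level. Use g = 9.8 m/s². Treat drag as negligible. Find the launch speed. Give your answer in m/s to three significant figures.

At the peak v_y = 0, so v_y0 = √(2gH) = √(2 × 9.80 × 98.7) = 43.98 m/s.
v_y0 = v₀ sin θ ⇒ v₀ = 43.98 / sin 18.6° = 137.9 m/s.

138 m/s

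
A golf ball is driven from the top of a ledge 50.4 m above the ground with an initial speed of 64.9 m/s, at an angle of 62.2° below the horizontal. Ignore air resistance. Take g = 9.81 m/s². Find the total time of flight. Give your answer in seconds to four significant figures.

Horizontal component vₓ = 64.90 cos 62.2° = 30.27 m/s; vertical v_y0 = −57.41 m/s (downward).
With up positive and y = 0 at the ground: y(t) = 50.4 + (−57.41) t − 4.905 t². Setting y = 0 and taking the positive root: t = [−57.41 + √(57.41² + 2·9.81·50.4)] / 9.81 = (−57.41 + 65.46) / 9.81 = 0.8204 s.

0.8204 s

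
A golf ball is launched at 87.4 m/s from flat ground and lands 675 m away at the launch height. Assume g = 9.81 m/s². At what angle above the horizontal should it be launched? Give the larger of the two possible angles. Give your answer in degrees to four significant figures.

Level-ground range R = v₀² sin(2θ)/g ⇒ sin(2θ) = gR/v₀² = 9.81 × 675 / 87.4² = 0.8669.
2θ = 60.10° or 180° − 60.10° = 119.9°, so θ = 30.05° or 59.95°.
The larger angle is 59.95°.

59.95°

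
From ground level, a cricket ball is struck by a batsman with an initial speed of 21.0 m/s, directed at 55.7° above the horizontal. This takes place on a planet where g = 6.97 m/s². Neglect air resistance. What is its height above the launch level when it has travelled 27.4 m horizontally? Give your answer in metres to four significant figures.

vₓ = 21.00 cos 55.7° = 11.83 m/s; v_y0 = 21.00 sin 55.7° = 17.35 m/s.
At x = 27.4 m, t = x/vₓ = 27.4/11.83 = 2.315 s.
Height: y = v_y0 t − ½ g t² = 17.35 × 2.315 − 3.485 × 2.315² = 40.17 − 18.68 = 21.48 m.

21.48 m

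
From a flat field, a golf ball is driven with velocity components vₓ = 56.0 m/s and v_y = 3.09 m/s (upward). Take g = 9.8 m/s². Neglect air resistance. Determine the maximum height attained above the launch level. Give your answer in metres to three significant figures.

0.487 m

Peak height H = v_y0² / (2g) = 9.5481 / 19.60 = 0.4871 m.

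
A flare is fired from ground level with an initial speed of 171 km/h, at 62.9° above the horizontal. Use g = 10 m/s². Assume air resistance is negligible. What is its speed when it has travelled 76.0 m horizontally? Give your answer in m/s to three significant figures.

22.8 m/s

Convert: 171 km/h = 171/3.6 = 47.50 m/s.
vₓ = 47.50 cos 62.9° = 21.64 m/s; v_y0 = 47.50 sin 62.9° = 42.29 m/s.
At x = 76.0 m, t = x/vₓ = 76.0/21.64 = 3.512 s.
Vertical velocity there: v_y = v_y0 − g t = 42.29 − 10.0 × 3.512 = 7.162 m/s.
Speed: √(vₓ² + v_y²) = √(21.64² + 7.162²) = 22.79 m/s.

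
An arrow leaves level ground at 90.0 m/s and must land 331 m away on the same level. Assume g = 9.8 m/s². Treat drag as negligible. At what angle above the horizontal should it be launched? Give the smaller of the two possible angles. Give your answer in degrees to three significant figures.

From R = (v₀²/g) sin 2θ: sin 2θ = 9.80 × 331 / 8100.0 = 0.4005.
2θ = 23.61° or 180° − 23.61° = 156.4°, so θ = 11.80° or 78.20°.
The smaller angle is 11.80°.

11.8°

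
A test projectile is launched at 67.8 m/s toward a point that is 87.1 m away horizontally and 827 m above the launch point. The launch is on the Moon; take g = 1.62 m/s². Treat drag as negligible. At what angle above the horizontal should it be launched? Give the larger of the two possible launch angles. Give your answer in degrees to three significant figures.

Trajectory: y = x tanθ − g x² (1 + tan²θ)/(2v₀²). With x = 87.1, y = 827, v₀ = 67.8, g = 1.62:
1.337 tan²θ − 87.1 tanθ + (828.3) = 0.
tanθ = [87.1 ± √(87.1² − 4 × 1.337 × (828.3))] / (2 × 1.337) = (87.1 ± 56.19) / 2.674, giving tanθ = 11.56 or 53.59.
θ = 85.06° or 88.93°; the larger is 88.93°.

88.9°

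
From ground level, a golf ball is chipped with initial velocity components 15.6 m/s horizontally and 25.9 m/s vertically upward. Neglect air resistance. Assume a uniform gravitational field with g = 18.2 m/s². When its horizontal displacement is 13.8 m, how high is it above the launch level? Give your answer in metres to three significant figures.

15.8 m

At x = 13.8 m, t = x/vₓ = 13.8/15.60 = 0.8846 s.
Height: y = v_y0 t − ½ g t² = 25.90 × 0.8846 − 9.100 × 0.8846² = 22.91 − 7.121 = 15.79 m.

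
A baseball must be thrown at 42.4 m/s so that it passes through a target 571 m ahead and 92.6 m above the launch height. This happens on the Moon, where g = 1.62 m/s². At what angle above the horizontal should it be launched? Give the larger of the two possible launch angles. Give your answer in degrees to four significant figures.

Trajectory: y = x tanθ − g x² (1 + tan²θ)/(2v₀²). With x = 571, y = 92.6, v₀ = 42.4, g = 1.62:
146.9 tan²θ − 571 tanθ + (239.5) = 0.
tanθ = [571 ± √(571² − 4 × 146.9 × (239.5))] / (2 × 146.9) = (571 ± 430.5) / 293.8, giving tanθ = 0.4783 or 3.409.
θ = 25.56° or 73.65°; the larger is 73.65°.

73.65°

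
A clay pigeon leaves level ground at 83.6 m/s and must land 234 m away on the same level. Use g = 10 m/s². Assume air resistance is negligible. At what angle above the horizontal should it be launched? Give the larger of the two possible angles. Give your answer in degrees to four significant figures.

From R = (v₀²/g) sin 2θ: sin 2θ = 10.0 × 234 / 6989.0 = 0.3348.
2θ = 19.56° or 180° − 19.56° = 160.4°, so θ = 9.781° or 80.22°.
The larger angle is 80.22°.

80.22°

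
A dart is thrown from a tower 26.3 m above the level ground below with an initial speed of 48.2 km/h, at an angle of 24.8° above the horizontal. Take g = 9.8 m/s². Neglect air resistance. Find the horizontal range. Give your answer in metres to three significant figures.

Convert: 48.2 km/h = 48.2/3.6 = 13.39 m/s.
Components: vₓ = 13.39 cos 24.8° = 12.15 m/s, v_y0 = 13.39 sin 24.8° = 5.616 m/s.
Vertical motion (up positive, ground at y = 0): 4.900 t² − (5.616) t − 26.3 = 0, so t = (5.616 + √(5.616² + 2·9.80·26.3)) / 9.80 = (5.616 + 23.39) / 9.80 = 2.960 s.
Horizontal distance: R = vₓ t = 12.15 × 2.960 = 35.97 m.

36.0 m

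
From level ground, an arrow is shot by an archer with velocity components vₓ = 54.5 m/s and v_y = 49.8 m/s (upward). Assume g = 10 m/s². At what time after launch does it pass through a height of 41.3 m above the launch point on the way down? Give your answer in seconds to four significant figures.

9.047 s

Set y = v_y0 t − ½ g t² = 41.3: 5.000 t² − 49.80 t + 41.3 = 0.
Quadratic formula: t = (49.80 ± √1654.0) / 10.0 = (49.80 ± 40.67) / 10.0 → t = 0.9130 s or 9.047 s.
The descending-branch root is 9.047 s.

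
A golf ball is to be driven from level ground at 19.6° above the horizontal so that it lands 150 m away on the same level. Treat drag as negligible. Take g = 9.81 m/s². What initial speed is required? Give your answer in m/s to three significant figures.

48.3 m/s

On level ground R = v₀² sin 2θ / g ⇒ v₀ = √(gR / sin 2θ).
v₀ = √(9.81 × 150 / sin 39.20°) = √(1472 / 0.6320) = √2328.2 = 48.25 m/s.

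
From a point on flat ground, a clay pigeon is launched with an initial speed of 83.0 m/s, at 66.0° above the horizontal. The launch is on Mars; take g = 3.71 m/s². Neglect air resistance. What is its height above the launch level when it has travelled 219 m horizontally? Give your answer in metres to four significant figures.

413.8 m

Horizontal component vₓ = 83.00 cos 66.0° = 33.76 m/s; vertical v_y0 = 83.00 sin 66.0° = 75.82 m/s.
Time to reach x = 219 m: t = x/vₓ = 219/33.76 = 6.487 s.
Height: y = v_y0 t − ½ g t² = 75.82 × 6.487 − 1.855 × 6.487² = 491.9 − 78.06 = 413.8 m.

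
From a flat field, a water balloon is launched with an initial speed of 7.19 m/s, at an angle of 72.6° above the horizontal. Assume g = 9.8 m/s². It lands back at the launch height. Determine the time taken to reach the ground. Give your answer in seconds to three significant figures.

Components: vₓ = 7.190 cos 72.6° = 2.150 m/s, v_y0 = 7.190 sin 72.6° = 6.861 m/s.
It returns to y = 0 when t = 2 v_y0 / g = 2(6.861)/9.80 = 1.400 s.

1.40 s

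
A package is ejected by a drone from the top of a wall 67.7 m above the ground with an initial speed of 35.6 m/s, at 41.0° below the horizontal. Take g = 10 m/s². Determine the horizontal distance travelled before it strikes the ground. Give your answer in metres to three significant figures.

Resolve: vₓ = 35.60 cos 41.0° = 26.87 m/s and v_y0 = −23.36 m/s (downward).
The projectile lands when y = 67.7 + (−23.36) t − ½·10.0·t² = 0. Positive root: t = (−23.36 + √(23.36² + 2·10.0·67.7)) / 10.0 = (−23.36 + 43.58) / 10.0 = 2.023 s.
Horizontal distance: R = vₓ t = 26.87 × 2.023 = 54.35 m.

54.3 m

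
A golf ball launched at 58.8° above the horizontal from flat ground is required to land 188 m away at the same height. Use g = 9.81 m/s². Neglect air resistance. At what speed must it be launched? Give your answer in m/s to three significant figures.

45.6 m/s

Level-ground range: R = v₀² sin(2θ)/g, so v₀ = √(gR / sin 2θ).
v₀ = √(9.81 × 188 / sin 117.6°) = √(1844 / 0.8862) = √2081.1 = 45.62 m/s.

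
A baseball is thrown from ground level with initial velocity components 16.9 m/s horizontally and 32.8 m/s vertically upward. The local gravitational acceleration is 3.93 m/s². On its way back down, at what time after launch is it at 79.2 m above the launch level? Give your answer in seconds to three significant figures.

13.8 s

Height y(t) = 32.80 t − 1.965 t² = 79.2 gives 1.965 t² − 32.80 t + 79.2 = 0.
t = [32.80 ± √(32.80² − 2·3.93·79.2)] / 3.93 = (32.80 ± 21.29) / 3.93, so t = 2.928 s or t = 13.76 s.
The descending-branch root is 13.76 s.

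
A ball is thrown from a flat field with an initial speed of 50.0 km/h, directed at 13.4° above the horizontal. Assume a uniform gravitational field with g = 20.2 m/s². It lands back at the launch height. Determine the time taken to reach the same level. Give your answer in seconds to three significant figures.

0.319 s

Convert: 50.0 km/h = 50.0/3.6 = 13.89 m/s.
Horizontal component vₓ = 13.89 cos 13.4° = 13.51 m/s; vertical v_y0 = 13.89 sin 13.4° = 3.219 m/s.
Time of flight on level ground: T = 2 v_y0 / g = 2 × 3.219 / 20.2 = 0.3187 s.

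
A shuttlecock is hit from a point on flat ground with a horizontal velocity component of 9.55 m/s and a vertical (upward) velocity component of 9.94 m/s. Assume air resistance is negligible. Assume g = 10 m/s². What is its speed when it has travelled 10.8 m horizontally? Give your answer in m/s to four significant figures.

9.648 m/s

At x = 10.8 m, t = x/vₓ = 10.8/9.550 = 1.131 s.
Vertical velocity there: v_y = v_y0 − g t = 9.940 − 10.0 × 1.131 = −1.369 m/s.
Speed: √(vₓ² + v_y²) = √(9.550² + 1.369²) = 9.648 m/s.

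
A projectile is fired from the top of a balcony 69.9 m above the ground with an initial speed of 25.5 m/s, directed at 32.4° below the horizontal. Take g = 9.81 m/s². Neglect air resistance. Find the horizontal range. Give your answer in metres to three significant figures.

56.6 m

Resolve: vₓ = 25.50 cos 32.4° = 21.53 m/s and v_y0 = −13.66 m/s (downward).
The projectile lands when y = 69.9 + (−13.66) t − ½·9.81·t² = 0. Positive root: t = (−13.66 + √(13.66² + 2·9.81·69.9)) / 9.81 = (−13.66 + 39.47) / 9.81 = 2.631 s.
Horizontal distance: R = vₓ t = 21.53 × 2.631 = 56.65 m.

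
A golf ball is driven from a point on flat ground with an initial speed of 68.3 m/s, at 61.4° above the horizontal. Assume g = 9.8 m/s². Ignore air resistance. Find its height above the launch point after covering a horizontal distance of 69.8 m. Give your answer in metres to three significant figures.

106 m

Resolve: vₓ = 68.30 cos 61.4° = 32.69 m/s and v_y0 = 68.30 sin 61.4° = 59.97 m/s.
Time to reach x = 69.8 m: t = x/vₓ = 69.8/32.69 = 2.135 s.
Height: y = v_y0 t − ½ g t² = 59.97 × 2.135 − 4.900 × 2.135² = 128.0 − 22.33 = 105.7 m.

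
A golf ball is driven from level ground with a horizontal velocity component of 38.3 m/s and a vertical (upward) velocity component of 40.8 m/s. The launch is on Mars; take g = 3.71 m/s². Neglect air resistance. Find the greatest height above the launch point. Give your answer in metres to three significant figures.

224 m

Maximum height: H = v_y0² / (2g) = 40.80² / (2 × 3.71) = 224.3 m.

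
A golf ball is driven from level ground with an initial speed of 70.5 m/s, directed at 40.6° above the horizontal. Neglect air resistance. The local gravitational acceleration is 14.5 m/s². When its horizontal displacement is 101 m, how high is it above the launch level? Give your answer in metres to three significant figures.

60.8 m

Components: vₓ = 70.50 cos 40.6° = 53.53 m/s, v_y0 = 70.50 sin 40.6° = 45.88 m/s.
Time to reach x = 101 m: t = x/vₓ = 101/53.53 = 1.887 s.
Height: y = v_y0 t − ½ g t² = 45.88 × 1.887 − 7.250 × 1.887² = 86.57 − 25.81 = 60.76 m.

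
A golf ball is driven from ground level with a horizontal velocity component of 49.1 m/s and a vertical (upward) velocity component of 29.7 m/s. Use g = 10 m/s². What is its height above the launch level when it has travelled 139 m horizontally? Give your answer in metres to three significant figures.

x = vₓ t ⇒ t = 139/49.10 = 2.831 s.
Height: y = v_y0 t − ½ g t² = 29.70 × 2.831 − 5.000 × 2.831² = 84.08 − 40.07 = 44.01 m.

44.0 m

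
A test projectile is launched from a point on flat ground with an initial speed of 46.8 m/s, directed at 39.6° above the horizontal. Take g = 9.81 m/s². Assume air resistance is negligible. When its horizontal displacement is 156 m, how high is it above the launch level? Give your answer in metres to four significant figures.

vₓ = 46.80 cos 39.6° = 36.06 m/s; v_y0 = 46.80 sin 39.6° = 29.83 m/s.
Time to reach x = 156 m: t = x/vₓ = 156/36.06 = 4.326 s.
Height: y = v_y0 t − ½ g t² = 29.83 × 4.326 − 4.905 × 4.326² = 129.1 − 91.80 = 37.26 m.

37.26 m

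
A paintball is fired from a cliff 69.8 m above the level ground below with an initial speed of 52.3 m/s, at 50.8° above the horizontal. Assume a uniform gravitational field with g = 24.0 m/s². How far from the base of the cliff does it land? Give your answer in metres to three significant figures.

153 m

Components: vₓ = 52.30 cos 50.8° = 33.06 m/s, v_y0 = 52.30 sin 50.8° = 40.53 m/s.
Vertical motion (up positive, ground at y = 0): 12.00 t² − (40.53) t − 69.8 = 0, so t = (40.53 + √(40.53² + 2·24.0·69.8)) / 24.0 = (40.53 + 70.66) / 24.0 = 4.633 s.
Horizontal distance: R = vₓ t = 33.06 × 4.633 = 153.1 m.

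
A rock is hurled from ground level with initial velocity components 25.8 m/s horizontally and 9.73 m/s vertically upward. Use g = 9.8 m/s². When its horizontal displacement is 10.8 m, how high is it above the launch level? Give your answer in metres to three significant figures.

At x = 10.8 m, t = x/vₓ = 10.8/25.80 = 0.4186 s.
Height: y = v_y0 t − ½ g t² = 9.730 × 0.4186 − 4.900 × 0.4186² = 4.073 − 0.8586 = 3.214 m.

3.21 m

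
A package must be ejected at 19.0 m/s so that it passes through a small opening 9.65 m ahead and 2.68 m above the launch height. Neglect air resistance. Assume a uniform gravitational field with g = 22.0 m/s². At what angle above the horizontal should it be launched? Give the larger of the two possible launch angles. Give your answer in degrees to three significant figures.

Trajectory: y = x tanθ − g x² (1 + tan²θ)/(2v₀²). With x = 9.65, y = 2.68, v₀ = 19.0, g = 22.0:
2.838 tan²θ − 9.65 tanθ + (5.518) = 0.
tanθ = [9.65 ± √(9.65² − 4 × 2.838 × (5.518))] / (2 × 2.838) = (9.65 ± 5.522) / 5.675, giving tanθ = 0.7273 or 2.674.
θ = 36.03° or 69.49°; the larger is 69.49°.

69.5°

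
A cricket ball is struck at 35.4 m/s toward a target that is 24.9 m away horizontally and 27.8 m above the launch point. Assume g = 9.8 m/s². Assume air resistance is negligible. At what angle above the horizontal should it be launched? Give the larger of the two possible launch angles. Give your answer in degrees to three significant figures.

83.6°

Trajectory: y = x tanθ − g x² (1 + tan²θ)/(2v₀²). With x = 24.9, y = 27.8, v₀ = 35.4, g = 9.80:
2.424 tan²θ − 24.9 tanθ + (30.22) = 0.
tanθ = [24.9 ± √(24.9² − 4 × 2.424 × (30.22))] / (2 × 2.424) = (24.9 ± 18.08) / 4.849, giving tanθ = 1.406 or 8.865.
θ = 54.59° or 83.56°; the larger is 83.56°.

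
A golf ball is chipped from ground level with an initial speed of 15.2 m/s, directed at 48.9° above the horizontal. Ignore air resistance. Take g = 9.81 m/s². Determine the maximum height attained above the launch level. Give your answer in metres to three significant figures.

6.69 m

Horizontal component vₓ = 15.20 cos 48.9° = 9.992 m/s; vertical v_y0 = 15.20 sin 48.9° = 11.45 m/s.
Peak height H = v_y0² / (2g) = 131.20 / 19.62 = 6.687 m.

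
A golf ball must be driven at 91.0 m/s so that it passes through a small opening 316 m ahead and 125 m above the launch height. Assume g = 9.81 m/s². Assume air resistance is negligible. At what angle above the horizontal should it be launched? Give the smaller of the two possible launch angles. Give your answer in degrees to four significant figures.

Trajectory: y = x tanθ − g x² (1 + tan²θ)/(2v₀²). With x = 316, y = 125, v₀ = 91.0, g = 9.81:
59.15 tan²θ − 316 tanθ + (184.1) = 0.
tanθ = [316 ± √(316² − 4 × 59.15 × (184.1))] / (2 × 59.15) = (316 ± 237.3) / 118.3, giving tanθ = 0.6657 or 4.677.
θ = 33.65° or 77.93°; the smaller is 33.65°.

33.65°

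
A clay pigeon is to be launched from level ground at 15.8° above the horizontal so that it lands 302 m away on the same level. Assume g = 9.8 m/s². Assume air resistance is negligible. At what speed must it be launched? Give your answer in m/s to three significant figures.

From R = (v₀² / g) sin 2θ: v₀ = √(gR / sin 2θ).
v₀ = √(9.80 × 302 / sin 31.60°) = √(2960 / 0.5240) = √5648.2 = 75.15 m/s.

75.2 m/s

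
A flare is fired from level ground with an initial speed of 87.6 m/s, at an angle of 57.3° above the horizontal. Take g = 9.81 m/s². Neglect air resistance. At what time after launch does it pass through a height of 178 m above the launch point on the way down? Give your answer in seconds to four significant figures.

12.01 s

Horizontal component vₓ = 87.60 cos 57.3° = 47.33 m/s; vertical v_y0 = 87.60 sin 57.3° = 73.72 m/s.
Require v_y0 t − ½ g t² = 178, i.e. 4.905 t² − 73.72 t + 178 = 0.
Quadratic formula: t = (73.72 ± √1941.7) / 9.81 = (73.72 ± 44.07) / 9.81 → t = 3.023 s or 12.01 s.
The descending-branch root is 12.01 s.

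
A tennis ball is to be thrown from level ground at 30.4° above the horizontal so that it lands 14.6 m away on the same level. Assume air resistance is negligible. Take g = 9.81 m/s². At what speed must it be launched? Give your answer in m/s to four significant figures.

12.81 m/s

Level-ground range: R = v₀² sin(2θ)/g, so v₀ = √(gR / sin 2θ).
v₀ = √(9.81 × 14.6 / sin 60.80°) = √(143.2 / 0.8729) = √164.08 = 12.81 m/s.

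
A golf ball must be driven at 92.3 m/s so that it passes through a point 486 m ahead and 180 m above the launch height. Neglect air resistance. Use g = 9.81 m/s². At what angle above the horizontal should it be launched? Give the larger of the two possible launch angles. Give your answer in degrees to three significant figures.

69.8°

Trajectory: y = x tanθ − g x² (1 + tan²θ)/(2v₀²). With x = 486, y = 180, v₀ = 92.3, g = 9.81:
136.0 tan²θ − 486 tanθ + (316.0) = 0.
tanθ = [486 ± √(486² − 4 × 136.0 × (316.0))] / (2 × 136.0) = (486 ± 253.6) / 272.0, giving tanθ = 0.8545 or 2.719.
θ = 40.51° or 69.81°; the larger is 69.81°.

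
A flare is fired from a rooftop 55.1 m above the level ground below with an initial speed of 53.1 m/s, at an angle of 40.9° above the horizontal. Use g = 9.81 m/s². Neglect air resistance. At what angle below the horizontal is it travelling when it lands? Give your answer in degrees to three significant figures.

50.0°

vₓ = 53.10 cos 40.9° = 40.14 m/s; v_y0 = 53.10 sin 40.9° = 34.77 m/s.
The projectile lands when y = 55.1 + (34.77) t − ½·9.81·t² = 0. Positive root: t = (34.77 + √(34.77² + 2·9.81·55.1)) / 9.81 = (34.77 + 47.85) / 9.81 = 8.422 s.
At impact: v_y = v_y0 − g t = −47.85 m/s; vₓ = 40.14 m/s.
Angle below horizontal: arctan(|v_y|/vₓ) = arctan(47.85/40.14) = 50.01°.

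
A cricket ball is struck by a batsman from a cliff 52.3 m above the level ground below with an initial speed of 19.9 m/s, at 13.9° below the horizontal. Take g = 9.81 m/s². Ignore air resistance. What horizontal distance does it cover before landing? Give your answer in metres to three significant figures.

54.4 m

Horizontal component vₓ = 19.90 cos 13.9° = 19.32 m/s; vertical v_y0 = −4.781 m/s (downward).
With up positive and y = 0 at the ground: y(t) = 52.3 + (−4.781) t − 4.905 t². Setting y = 0 and taking the positive root: t = [−4.781 + √(4.781² + 2·9.81·52.3)] / 9.81 = (−4.781 + 32.39) / 9.81 = 2.814 s.
Horizontal distance: R = vₓ t = 19.32 × 2.814 = 54.36 m.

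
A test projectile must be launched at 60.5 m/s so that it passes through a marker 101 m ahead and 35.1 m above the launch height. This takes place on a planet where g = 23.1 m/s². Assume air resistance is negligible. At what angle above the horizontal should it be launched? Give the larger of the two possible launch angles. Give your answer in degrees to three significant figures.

Trajectory: y = x tanθ − g x² (1 + tan²θ)/(2v₀²). With x = 101, y = 35.1, v₀ = 60.5, g = 23.1:
32.19 tan²θ − 101 tanθ + (67.29) = 0.
tanθ = [101 ± √(101² − 4 × 32.19 × (67.29))] / (2 × 32.19) = (101 ± 39.20) / 64.38, giving tanθ = 0.9599 or 2.178.
θ = 43.83° or 65.34°; the larger is 65.34°.

65.3°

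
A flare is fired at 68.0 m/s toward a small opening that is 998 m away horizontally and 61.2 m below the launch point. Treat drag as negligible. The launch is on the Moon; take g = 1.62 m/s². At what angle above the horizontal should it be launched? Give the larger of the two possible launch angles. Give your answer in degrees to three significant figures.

Trajectory: y = x tanθ − g x² (1 + tan²θ)/(2v₀²). With x = 998, y = −61.2, v₀ = 68.0, g = 1.62:
174.5 tan²θ − 998 tanθ + (113.3) = 0.
tanθ = [998 ± √(998² − 4 × 174.5 × (113.3))] / (2 × 174.5) = (998 ± 957.6) / 348.9, giving tanθ = 0.1158 or 5.604.
θ = 6.608° or 79.88°; the larger is 79.88°.

79.9°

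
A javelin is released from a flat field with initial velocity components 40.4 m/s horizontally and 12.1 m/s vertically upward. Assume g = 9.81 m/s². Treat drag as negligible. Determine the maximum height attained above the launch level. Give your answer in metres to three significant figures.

7.46 m

At the apex v_y = 0, so H = v_y0²/(2g) = 12.10²/19.62 = 7.462 m.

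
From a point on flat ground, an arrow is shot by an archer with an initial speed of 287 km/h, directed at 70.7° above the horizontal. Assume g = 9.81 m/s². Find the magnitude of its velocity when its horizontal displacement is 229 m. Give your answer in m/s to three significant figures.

Convert: 287 km/h = 287/3.6 = 79.72 m/s.
Resolve: vₓ = 79.72 cos 70.7° = 26.35 m/s and v_y0 = 79.72 sin 70.7° = 75.24 m/s.
At x = 229 m, t = x/vₓ = 229/26.35 = 8.691 s.
Vertical velocity there: v_y = v_y0 − g t = 75.24 − 9.81 × 8.691 = −10.02 m/s.
Speed: √(vₓ² + v_y²) = √(26.35² + 10.02²) = 28.19 m/s.

28.2 m/s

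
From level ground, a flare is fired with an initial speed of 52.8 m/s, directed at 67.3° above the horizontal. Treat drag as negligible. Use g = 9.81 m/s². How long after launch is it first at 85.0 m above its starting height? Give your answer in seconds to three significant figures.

2.26 s

Components: vₓ = 52.80 cos 67.3° = 20.38 m/s, v_y0 = 52.80 sin 67.3° = 48.71 m/s.
Height y(t) = 48.71 t − 4.905 t² = 85.0 gives 4.905 t² − 48.71 t + 85.0 = 0.
Quadratic formula: t = (48.71 ± √704.97) / 9.81 = (48.71 ± 26.55) / 9.81 → t = 2.259 s or 7.672 s.
The first (ascending) time is 2.259 s.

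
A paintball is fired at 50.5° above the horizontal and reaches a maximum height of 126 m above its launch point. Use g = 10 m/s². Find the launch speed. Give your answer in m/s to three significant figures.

At the peak v_y = 0, so v_y0 = √(2gH) = √(2 × 10.0 × 126) = 50.20 m/s.
v_y0 = v₀ sin θ ⇒ v₀ = 50.20 / sin 50.5° = 65.06 m/s.

65.1 m/s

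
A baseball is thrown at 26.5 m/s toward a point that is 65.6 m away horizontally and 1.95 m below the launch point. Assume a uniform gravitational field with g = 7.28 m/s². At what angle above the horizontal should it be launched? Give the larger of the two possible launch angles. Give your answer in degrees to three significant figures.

Trajectory: y = x tanθ − g x² (1 + tan²θ)/(2v₀²). With x = 65.6, y = −1.95, v₀ = 26.5, g = 7.28:
22.31 tan²θ − 65.6 tanθ + (20.36) = 0.
tanθ = [65.6 ± √(65.6² − 4 × 22.31 × (20.36))] / (2 × 22.31) = (65.6 ± 49.87) / 44.61, giving tanθ = 0.3526 or 2.588.
θ = 19.42° or 68.88°; the larger is 68.88°.

68.9°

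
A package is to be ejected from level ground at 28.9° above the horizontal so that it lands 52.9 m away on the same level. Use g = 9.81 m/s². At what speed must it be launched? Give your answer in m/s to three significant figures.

From R = (v₀² / g) sin 2θ: v₀ = √(gR / sin 2θ).
v₀ = √(9.81 × 52.9 / sin 57.80°) = √(518.9 / 0.8462) = √613.27 = 24.76 m/s.

24.8 m/s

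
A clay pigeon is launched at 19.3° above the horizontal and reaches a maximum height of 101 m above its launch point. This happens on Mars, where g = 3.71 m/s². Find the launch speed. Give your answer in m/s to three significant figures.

82.8 m/s

At the peak v_y = 0, so v_y0 = √(2gH) = √(2 × 3.71 × 101) = 27.38 m/s.
v_y0 = v₀ sin θ ⇒ v₀ = 27.38 / sin 19.3° = 82.83 m/s.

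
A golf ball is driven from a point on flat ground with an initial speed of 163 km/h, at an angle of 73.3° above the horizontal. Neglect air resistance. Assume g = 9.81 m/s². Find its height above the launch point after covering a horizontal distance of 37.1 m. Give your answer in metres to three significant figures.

Convert: 163 km/h = 163/3.6 = 45.28 m/s.
Horizontal component vₓ = 45.28 cos 73.3° = 13.01 m/s; vertical v_y0 = 45.28 sin 73.3° = 43.37 m/s.
x = vₓ t ⇒ t = 37.1/13.01 = 2.851 s.
Height: y = v_y0 t − ½ g t² = 43.37 × 2.851 − 4.905 × 2.851² = 123.7 − 39.88 = 83.78 m.

83.8 m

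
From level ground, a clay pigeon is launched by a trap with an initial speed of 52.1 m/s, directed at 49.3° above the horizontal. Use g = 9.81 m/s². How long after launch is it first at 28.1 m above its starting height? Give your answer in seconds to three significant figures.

Resolve: vₓ = 52.10 cos 49.3° = 33.97 m/s and v_y0 = 52.10 sin 49.3° = 39.50 m/s.
Set y = v_y0 t − ½ g t² = 28.1: 4.905 t² − 39.50 t + 28.1 = 0.
Quadratic formula: t = (39.50 ± √1008.8) / 9.81 = (39.50 ± 31.76) / 9.81 → t = 0.7887 s or 7.264 s.
The first (ascending) time is 0.7887 s.

0.789 s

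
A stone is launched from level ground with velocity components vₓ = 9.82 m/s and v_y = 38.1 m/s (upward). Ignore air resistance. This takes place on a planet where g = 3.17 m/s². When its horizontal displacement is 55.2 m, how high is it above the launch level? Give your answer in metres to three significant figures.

164 m

At x = 55.2 m, t = x/vₓ = 55.2/9.820 = 5.621 s.
Height: y = v_y0 t − ½ g t² = 38.10 × 5.621 − 1.585 × 5.621² = 214.2 − 50.08 = 164.1 m.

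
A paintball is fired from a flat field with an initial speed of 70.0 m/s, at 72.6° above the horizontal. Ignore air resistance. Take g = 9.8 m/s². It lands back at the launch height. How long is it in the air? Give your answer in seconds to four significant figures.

Components: vₓ = 70.00 cos 72.6° = 20.93 m/s, v_y0 = 70.00 sin 72.6° = 66.80 m/s.
Time of flight on level ground: T = 2 v_y0 / g = 2 × 66.80 / 9.80 = 13.63 s.

13.63 s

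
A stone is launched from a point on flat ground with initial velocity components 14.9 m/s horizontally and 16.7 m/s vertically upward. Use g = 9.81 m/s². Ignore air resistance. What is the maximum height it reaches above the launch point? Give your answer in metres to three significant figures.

At the apex v_y = 0, so H = v_y0²/(2g) = 16.70²/19.62 = 14.21 m.

14.2 m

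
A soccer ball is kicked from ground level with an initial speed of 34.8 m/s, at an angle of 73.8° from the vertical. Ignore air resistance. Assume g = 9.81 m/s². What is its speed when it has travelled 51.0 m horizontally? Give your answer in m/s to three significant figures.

33.8 m/s

Horizontal component vₓ = 34.80 sin 73.8° = 33.42 m/s; vertical v_y0 = 34.80 cos 73.8° = 9.709 m/s.
x = vₓ t ⇒ t = 51.0/33.42 = 1.526 s.
Vertical velocity there: v_y = v_y0 − g t = 9.709 − 9.81 × 1.526 = −5.262 m/s.
Speed: √(vₓ² + v_y²) = √(33.42² + 5.262²) = 33.83 m/s.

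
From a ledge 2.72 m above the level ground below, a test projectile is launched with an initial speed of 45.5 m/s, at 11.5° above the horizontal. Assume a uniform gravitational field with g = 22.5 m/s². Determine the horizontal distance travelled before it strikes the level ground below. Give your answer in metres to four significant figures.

46.33 m

Components: vₓ = 45.50 cos 11.5° = 44.59 m/s, v_y0 = 45.50 sin 11.5° = 9.071 m/s.
Vertical motion (up positive, ground at y = 0): 11.25 t² − (9.071) t − 2.72 = 0, so t = (9.071 + √(9.071² + 2·22.5·2.72)) / 22.5 = (9.071 + 14.31) / 22.5 = 1.039 s.
Horizontal distance: R = vₓ t = 44.59 × 1.039 = 46.33 m.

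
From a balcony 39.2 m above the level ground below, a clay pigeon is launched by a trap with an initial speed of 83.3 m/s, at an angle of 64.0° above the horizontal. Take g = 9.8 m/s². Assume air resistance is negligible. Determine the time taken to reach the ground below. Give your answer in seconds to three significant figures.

15.8 s

Resolve: vₓ = 83.30 cos 64.0° = 36.52 m/s and v_y0 = 83.30 sin 64.0° = 74.87 m/s.
The projectile lands when y = 39.2 + (74.87) t − ½·9.80·t² = 0. Positive root: t = (74.87 + √(74.87² + 2·9.80·39.2)) / 9.80 = (74.87 + 79.84) / 9.80 = 15.79 s.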